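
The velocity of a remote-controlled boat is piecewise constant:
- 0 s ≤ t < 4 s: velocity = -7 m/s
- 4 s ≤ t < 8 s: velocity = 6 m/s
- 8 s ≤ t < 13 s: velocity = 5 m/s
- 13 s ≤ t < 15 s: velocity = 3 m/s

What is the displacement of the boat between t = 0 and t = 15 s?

27 m

Net displacement equals the area under the velocity-time graph (areas below the axis count negative).
0–4 s: -7 × 4 = -28 m
4–8 s: 6 × 4 = 24 m
8–13 s: 5 × 5 = 25 m
13–15 s: 3 × 2 = 6 m
Net displacement = 27 m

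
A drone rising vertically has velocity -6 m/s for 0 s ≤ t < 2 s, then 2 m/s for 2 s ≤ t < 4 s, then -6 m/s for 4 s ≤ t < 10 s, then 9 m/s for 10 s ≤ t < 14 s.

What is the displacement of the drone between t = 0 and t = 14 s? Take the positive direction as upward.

-8 m

Displacement is the signed area under the v-t curve.
0–2 s: -6 × 2 = -12 m
2–4 s: 2 × 2 = 4 m
4–10 s: -6 × 6 = -36 m
10–14 s: 9 × 4 = 36 m
Net displacement = -8 m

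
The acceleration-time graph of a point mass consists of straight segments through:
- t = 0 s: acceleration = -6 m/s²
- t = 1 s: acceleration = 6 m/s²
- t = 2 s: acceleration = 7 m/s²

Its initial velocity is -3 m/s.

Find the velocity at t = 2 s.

3.5 m/s

Δv equals the area under the a-t graph; then v = v₀ + Δv.
0–1 s: ½(-6 + 6)(1) = 0 m/s
1–2 s: ½(6 + 7)(1) = 6.5 m/s
Δv = 6.5 m/s, so v(2) = -3 + (6.5) = 3.5 m/s.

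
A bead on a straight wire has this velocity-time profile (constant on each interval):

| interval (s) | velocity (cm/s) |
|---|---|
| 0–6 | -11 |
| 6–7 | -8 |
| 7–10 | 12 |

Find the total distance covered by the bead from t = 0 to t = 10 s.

110 cm

Total distance travelled is ∫|v| dt — sum the magnitudes of each area piece.
0–6 s: |-11| × 6 = 66 cm
6–7 s: |-8| × 1 = 8 cm
7–10 s: |12| × 3 = 36 cm
Total distance = 110 cm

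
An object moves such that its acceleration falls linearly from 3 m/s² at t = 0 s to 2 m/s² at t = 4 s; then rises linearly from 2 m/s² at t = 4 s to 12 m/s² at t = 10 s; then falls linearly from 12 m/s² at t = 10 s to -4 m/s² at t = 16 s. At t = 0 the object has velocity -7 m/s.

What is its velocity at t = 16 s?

69 m/s

Δv equals the area under the a-t graph; then v = v₀ + Δv.
0–4 s: ½(3 + 2)(4) = 10 m/s
4–10 s: ½(2 + 12)(6) = 42 m/s
10–16 s: ½(12 + -4)(6) = 24 m/s
Δv = 76 m/s, so v(16) = -7 + (76) = 69 m/s.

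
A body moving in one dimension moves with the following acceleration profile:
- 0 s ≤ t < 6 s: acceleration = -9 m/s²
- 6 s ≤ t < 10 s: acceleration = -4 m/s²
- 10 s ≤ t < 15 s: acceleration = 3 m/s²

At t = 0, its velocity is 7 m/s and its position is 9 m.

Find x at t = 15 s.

On each constant-a segment, Δv = aΔt and Δx = v₀Δt + ½aΔt²; chain segment to segment.
0–6 s: v starts 7 m/s; Δx = 7·6 + ½·-9·6² = -120 m; v ends -47 m/s.
6–10 s: v starts -47 m/s; Δx = -47·4 + ½·-4·4² = -220 m; v ends -63 m/s.
10–15 s: v starts -63 m/s; Δx = -63·5 + ½·3·5² = -277.5 m; v ends -48 m/s.
x(15) = 9 + Σ Δx = -608.5 m.

-608.5 m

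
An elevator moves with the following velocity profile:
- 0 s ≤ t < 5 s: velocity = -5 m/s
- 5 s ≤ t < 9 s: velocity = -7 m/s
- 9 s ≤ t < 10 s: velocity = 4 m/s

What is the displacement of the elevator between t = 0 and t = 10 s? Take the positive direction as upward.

Displacement is the signed area under the v-t curve.
0–5 s: -5 × 5 = -25 m
5–9 s: -7 × 4 = -28 m
9–10 s: 4 × 1 = 4 m
Net displacement = -49 m

-49 m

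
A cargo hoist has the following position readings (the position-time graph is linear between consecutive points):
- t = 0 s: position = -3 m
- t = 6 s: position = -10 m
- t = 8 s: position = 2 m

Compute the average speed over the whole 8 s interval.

Average speed = (total path length)/(elapsed time); on a piecewise-linear x-t graph the path length is Σ|Δx|.
0–6 s: |Δx| = |-10 − -3| = 7 m
6–8 s: |Δx| = |2 − -10| = 12 m
Total path = 19 m; average speed = 19/8 = 2.375 m/s.

2.375 m/s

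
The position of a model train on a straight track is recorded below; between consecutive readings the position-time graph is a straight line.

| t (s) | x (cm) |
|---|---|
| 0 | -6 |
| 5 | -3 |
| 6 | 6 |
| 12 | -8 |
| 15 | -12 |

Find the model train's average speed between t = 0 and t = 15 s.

2 cm/s

Average speed = (total path length)/(elapsed time); on a piecewise-linear x-t graph the path length is Σ|Δx|.
0–5 s: |Δx| = |-3 − -6| = 3 cm
5–6 s: |Δx| = |6 − -3| = 9 cm
6–12 s: |Δx| = |-8 − 6| = 14 cm
12–15 s: |Δx| = |-12 − -8| = 4 cm
Total path = 30 cm; average speed = 30/15 = 2 cm/s.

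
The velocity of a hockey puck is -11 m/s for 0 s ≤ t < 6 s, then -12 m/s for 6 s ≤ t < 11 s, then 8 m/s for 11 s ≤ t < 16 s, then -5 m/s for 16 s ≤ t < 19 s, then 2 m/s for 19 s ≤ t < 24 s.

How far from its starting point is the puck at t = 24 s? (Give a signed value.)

-91 m

Displacement is the signed area under the v-t curve.
0–6 s: -11 × 6 = -66 m
6–11 s: -12 × 5 = -60 m
11–16 s: 8 × 5 = 40 m
16–19 s: -5 × 3 = -15 m
19–24 s: 2 × 5 = 10 m
Net displacement = -91 m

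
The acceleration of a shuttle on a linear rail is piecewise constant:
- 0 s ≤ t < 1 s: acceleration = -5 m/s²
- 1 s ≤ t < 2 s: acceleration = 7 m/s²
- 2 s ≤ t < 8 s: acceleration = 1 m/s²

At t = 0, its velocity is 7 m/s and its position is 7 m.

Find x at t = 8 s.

89 m

On each constant-a segment, Δv = aΔt and Δx = v₀Δt + ½aΔt²; chain segment to segment.
0–1 s: v starts 7 m/s; Δx = 7·1 + ½·-5·1² = 4.5 m; v ends 2 m/s.
1–2 s: v starts 2 m/s; Δx = 2·1 + ½·7·1² = 5.5 m; v ends 9 m/s.
2–8 s: v starts 9 m/s; Δx = 9·6 + ½·1·6² = 72 m; v ends 15 m/s.
x(8) = 7 + Σ Δx = 89 m.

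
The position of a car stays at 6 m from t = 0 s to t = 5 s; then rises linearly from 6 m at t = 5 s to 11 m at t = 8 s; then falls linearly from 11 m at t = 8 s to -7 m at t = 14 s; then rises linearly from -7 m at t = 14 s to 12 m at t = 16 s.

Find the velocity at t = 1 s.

Velocity is the slope of the x-t graph on 0–5 s: (6 − 6)/(5 − 0) = 0 m/s.

0 m/s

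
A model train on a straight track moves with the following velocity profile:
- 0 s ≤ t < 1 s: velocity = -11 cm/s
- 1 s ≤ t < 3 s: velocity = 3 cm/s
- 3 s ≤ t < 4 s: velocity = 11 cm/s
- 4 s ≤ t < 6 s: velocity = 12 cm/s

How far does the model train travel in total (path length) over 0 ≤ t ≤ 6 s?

52 cm

Total distance travelled is ∫|v| dt — sum the magnitudes of each area piece.
0–1 s: |-11| × 1 = 11 cm
1–3 s: |3| × 2 = 6 cm
3–4 s: |11| × 1 = 11 cm
4–6 s: |12| × 2 = 24 cm
Total distance = 52 cm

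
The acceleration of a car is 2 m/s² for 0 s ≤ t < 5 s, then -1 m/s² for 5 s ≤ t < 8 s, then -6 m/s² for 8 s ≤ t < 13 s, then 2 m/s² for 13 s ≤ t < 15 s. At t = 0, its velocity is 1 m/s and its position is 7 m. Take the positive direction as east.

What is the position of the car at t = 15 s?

On each constant-a segment, Δv = aΔt and Δx = v₀Δt + ½aΔt²; chain segment to segment.
0–5 s: v starts 1 m/s; Δx = 1·5 + ½·2·5² = 30 m; v ends 11 m/s.
5–8 s: v starts 11 m/s; Δx = 11·3 + ½·-1·3² = 28.5 m; v ends 8 m/s.
8–13 s: v starts 8 m/s; Δx = 8·5 + ½·-6·5² = -35 m; v ends -22 m/s.
13–15 s: v starts -22 m/s; Δx = -22·2 + ½·2·2² = -40 m; v ends -18 m/s.
x(15) = 7 + Σ Δx = -9.5 m.

-9.5 m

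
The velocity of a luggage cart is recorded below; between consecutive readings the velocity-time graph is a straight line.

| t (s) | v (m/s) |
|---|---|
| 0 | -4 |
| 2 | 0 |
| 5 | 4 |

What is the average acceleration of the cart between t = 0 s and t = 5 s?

Average acceleration = Δv/Δt = (4 − -4)/(5 − 0) = 1.6 m/s².

1.6 m/s²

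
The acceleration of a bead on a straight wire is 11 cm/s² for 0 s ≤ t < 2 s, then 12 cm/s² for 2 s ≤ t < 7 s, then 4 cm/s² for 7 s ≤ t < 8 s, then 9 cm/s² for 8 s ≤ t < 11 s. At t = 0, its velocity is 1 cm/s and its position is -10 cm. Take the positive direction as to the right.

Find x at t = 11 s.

On each constant-a segment, Δv = aΔt and Δx = v₀Δt + ½aΔt²; chain segment to segment.
0–2 s: v starts 1 cm/s; Δx = 1·2 + ½·11·2² = 24 cm; v ends 23 cm/s.
2–7 s: v starts 23 cm/s; Δx = 23·5 + ½·12·5² = 265 cm; v ends 83 cm/s.
7–8 s: v starts 83 cm/s; Δx = 83·1 + ½·4·1² = 85 cm; v ends 87 cm/s.
8–11 s: v starts 87 cm/s; Δx = 87·3 + ½·9·3² = 301.5 cm; v ends 114 cm/s.
x(11) = -10 + Σ Δx = 665.5 cm.

665.5 cm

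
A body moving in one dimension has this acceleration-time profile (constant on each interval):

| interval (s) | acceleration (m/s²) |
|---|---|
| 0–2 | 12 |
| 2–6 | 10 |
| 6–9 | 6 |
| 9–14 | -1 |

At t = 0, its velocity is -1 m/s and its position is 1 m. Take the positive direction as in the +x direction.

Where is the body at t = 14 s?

On each constant-a segment, Δv = aΔt and Δx = v₀Δt + ½aΔt²; chain segment to segment.
0–2 s: v starts -1 m/s; Δx = -1·2 + ½·12·2² = 22 m; v ends 23 m/s.
2–6 s: v starts 23 m/s; Δx = 23·4 + ½·10·4² = 172 m; v ends 63 m/s.
6–9 s: v starts 63 m/s; Δx = 63·3 + ½·6·3² = 216 m; v ends 81 m/s.
9–14 s: v starts 81 m/s; Δx = 81·5 + ½·-1·5² = 392.5 m; v ends 76 m/s.
x(14) = 1 + Σ Δx = 803.5 m.

803.5 m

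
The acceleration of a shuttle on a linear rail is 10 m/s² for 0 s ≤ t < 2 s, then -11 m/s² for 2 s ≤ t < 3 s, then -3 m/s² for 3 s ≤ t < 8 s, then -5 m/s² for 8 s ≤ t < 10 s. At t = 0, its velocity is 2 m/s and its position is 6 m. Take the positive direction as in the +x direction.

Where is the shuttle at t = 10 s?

46 m

On each constant-a segment, Δv = aΔt and Δx = v₀Δt + ½aΔt²; chain segment to segment.
0–2 s: v starts 2 m/s; Δx = 2·2 + ½·10·2² = 24 m; v ends 22 m/s.
2–3 s: v starts 22 m/s; Δx = 22·1 + ½·-11·1² = 16.5 m; v ends 11 m/s.
3–8 s: v starts 11 m/s; Δx = 11·5 + ½·-3·5² = 17.5 m; v ends -4 m/s.
8–10 s: v starts -4 m/s; Δx = -4·2 + ½·-5·2² = -18 m; v ends -14 m/s.
x(10) = 6 + Σ Δx = 46 m.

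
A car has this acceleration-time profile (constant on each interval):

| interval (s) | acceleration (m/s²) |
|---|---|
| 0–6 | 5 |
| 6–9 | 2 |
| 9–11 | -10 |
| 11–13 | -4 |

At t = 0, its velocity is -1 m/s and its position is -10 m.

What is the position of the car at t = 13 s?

On each constant-a segment, Δv = aΔt and Δx = v₀Δt + ½aΔt²; chain segment to segment.
0–6 s: v starts -1 m/s; Δx = -1·6 + ½·5·6² = 84 m; v ends 29 m/s.
6–9 s: v starts 29 m/s; Δx = 29·3 + ½·2·3² = 96 m; v ends 35 m/s.
9–11 s: v starts 35 m/s; Δx = 35·2 + ½·-10·2² = 50 m; v ends 15 m/s.
11–13 s: v starts 15 m/s; Δx = 15·2 + ½·-4·2² = 22 m; v ends 7 m/s.
x(13) = -10 + Σ Δx = 242 m.

242 m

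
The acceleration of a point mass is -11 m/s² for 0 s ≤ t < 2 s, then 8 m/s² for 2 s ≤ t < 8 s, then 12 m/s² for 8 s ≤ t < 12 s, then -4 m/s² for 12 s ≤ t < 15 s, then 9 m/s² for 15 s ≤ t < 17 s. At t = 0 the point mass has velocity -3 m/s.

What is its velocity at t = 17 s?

Δv equals the area under the a-t graph; then v = v₀ + Δv.
0–2 s: -11 × 2 = -22 m/s
2–8 s: 8 × 6 = 48 m/s
8–12 s: 12 × 4 = 48 m/s
12–15 s: -4 × 3 = -12 m/s
15–17 s: 9 × 2 = 18 m/s
Δv = 80 m/s, so v(17) = -3 + (80) = 77 m/s.

77 m/s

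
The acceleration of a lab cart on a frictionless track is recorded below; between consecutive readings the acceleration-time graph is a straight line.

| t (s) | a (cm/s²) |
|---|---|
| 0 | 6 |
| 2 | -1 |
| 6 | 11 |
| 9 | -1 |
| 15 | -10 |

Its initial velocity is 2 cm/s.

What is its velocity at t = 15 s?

9 cm/s

Δv equals the area under the a-t graph; then v = v₀ + Δv.
0–2 s: ½(6 + -1)(2) = 5 cm/s
2–6 s: ½(-1 + 11)(4) = 20 cm/s
6–9 s: ½(11 + -1)(3) = 15 cm/s
9–15 s: ½(-1 + -10)(6) = -33 cm/s
Δv = 7 cm/s, so v(15) = 2 + (7) = 9 cm/s.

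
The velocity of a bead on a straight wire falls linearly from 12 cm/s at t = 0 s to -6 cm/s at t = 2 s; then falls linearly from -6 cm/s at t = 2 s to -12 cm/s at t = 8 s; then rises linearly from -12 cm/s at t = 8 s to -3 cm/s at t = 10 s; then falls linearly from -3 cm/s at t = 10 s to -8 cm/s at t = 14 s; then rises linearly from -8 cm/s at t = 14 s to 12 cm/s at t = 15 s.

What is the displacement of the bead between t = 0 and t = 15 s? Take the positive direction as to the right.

Net displacement equals the area under the velocity-time graph (areas below the axis count negative).
0–2 s: ½(12 + -6)(2) = 6 cm
2–8 s: ½(-6 + -12)(6) = -54 cm
8–10 s: ½(-12 + -3)(2) = -15 cm
10–14 s: ½(-3 + -8)(4) = -22 cm
14–15 s: ½(-8 + 12)(1) = 2 cm
Net displacement = -83 cm

-83 cm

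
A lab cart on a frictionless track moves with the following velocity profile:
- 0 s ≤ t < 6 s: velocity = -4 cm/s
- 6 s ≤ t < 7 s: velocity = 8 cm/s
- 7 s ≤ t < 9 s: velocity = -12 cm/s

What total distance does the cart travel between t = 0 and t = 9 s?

56 cm

Distance (not displacement) is the total path length: add the absolute areas under v-t.
0–6 s: |-4| × 6 = 24 cm
6–7 s: |8| × 1 = 8 cm
7–9 s: |-12| × 2 = 24 cm
Total distance = 56 cm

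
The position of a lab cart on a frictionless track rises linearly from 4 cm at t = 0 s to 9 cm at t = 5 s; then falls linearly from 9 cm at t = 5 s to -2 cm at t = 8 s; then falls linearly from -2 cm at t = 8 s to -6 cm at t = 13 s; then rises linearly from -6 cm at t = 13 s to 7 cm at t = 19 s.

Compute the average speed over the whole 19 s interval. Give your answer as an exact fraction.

33/19 cm/s

Average speed = (total path length)/(elapsed time); on a piecewise-linear x-t graph the path length is Σ|Δx|.
0–5 s: |Δx| = |9 − 4| = 5 cm
5–8 s: |Δx| = |-2 − 9| = 11 cm
8–13 s: |Δx| = |-6 − -2| = 4 cm
13–19 s: |Δx| = |7 − -6| = 13 cm
Total path = 33 cm; average speed = 33/19 = 33/19 cm/s.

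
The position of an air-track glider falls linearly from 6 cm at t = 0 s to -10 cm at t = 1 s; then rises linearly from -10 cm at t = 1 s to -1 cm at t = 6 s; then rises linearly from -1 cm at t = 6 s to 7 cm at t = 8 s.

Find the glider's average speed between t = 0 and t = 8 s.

4.125 cm/s

Average speed = (total path length)/(elapsed time); on a piecewise-linear x-t graph the path length is Σ|Δx|.
0–1 s: |Δx| = |-10 − 6| = 16 cm
1–6 s: |Δx| = |-1 − -10| = 9 cm
6–8 s: |Δx| = |7 − -1| = 8 cm
Total path = 33 cm; average speed = 33/8 = 4.125 cm/s.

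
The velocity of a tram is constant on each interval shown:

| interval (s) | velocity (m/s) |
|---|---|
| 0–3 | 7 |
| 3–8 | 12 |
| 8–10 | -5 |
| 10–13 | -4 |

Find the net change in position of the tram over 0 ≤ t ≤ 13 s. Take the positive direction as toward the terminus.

59 m

Displacement is the signed area under the v-t curve.
0–3 s: 7 × 3 = 21 m
3–8 s: 12 × 5 = 60 m
8–10 s: -5 × 2 = -10 m
10–13 s: -4 × 3 = -12 m
Net displacement = 59 m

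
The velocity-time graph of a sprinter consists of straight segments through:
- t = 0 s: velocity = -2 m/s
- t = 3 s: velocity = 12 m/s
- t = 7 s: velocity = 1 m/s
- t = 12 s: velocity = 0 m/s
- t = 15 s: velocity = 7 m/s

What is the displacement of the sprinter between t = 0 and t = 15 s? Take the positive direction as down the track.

Displacement is the signed area under the v-t curve.
0–3 s: ½(-2 + 12)(3) = 15 m
3–7 s: ½(12 + 1)(4) = 26 m
7–12 s: ½(1 + 0)(5) = 2.5 m
12–15 s: ½(0 + 7)(3) = 10.5 m
Net displacement = 54 m

54 m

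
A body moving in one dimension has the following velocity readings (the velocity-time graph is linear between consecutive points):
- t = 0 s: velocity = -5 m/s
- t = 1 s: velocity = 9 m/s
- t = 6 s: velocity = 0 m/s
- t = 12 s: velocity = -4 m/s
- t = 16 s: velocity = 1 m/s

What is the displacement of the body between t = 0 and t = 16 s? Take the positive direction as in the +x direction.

Net displacement equals the area under the velocity-time graph (areas below the axis count negative).
0–1 s: ½(-5 + 9)(1) = 2 m
1–6 s: ½(9 + 0)(5) = 22.5 m
6–12 s: ½(0 + -4)(6) = -12 m
12–16 s: ½(-4 + 1)(4) = -6 m
Net displacement = 6.5 m

6.5 m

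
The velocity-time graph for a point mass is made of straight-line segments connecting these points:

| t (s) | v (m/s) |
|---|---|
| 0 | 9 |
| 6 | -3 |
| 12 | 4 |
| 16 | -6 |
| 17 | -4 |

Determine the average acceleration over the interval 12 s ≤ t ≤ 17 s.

-1.6 m/s²

Average acceleration = Δv/Δt = (-4 − 4)/(17 − 12) = -1.6 m/s².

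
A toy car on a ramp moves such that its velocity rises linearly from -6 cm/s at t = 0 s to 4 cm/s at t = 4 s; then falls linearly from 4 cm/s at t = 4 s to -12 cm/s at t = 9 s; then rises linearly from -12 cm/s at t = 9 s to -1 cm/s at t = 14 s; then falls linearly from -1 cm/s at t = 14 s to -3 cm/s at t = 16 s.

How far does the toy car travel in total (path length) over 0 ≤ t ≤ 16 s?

Distance (not displacement) is the total path length: add the absolute areas under v-t.
0–4 s: v = 0 at t = 2.4 s; triangle areas 7.2 + 3.2 = 10.4 cm
4–9 s: v = 0 at t = 5.25 s; triangle areas 2.5 + 22.5 = 25 cm
9–14 s: |½(-12 + -1)(5)| = 32.5 cm
14–16 s: |½(-1 + -3)(2)| = 4 cm
Total distance = 71.9 cm

71.9 cm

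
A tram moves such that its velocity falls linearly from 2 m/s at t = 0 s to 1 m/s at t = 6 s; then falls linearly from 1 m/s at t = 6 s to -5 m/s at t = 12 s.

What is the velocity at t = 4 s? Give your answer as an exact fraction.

4/3 m/s

On 0–6 s the graph is linear from 2 to 1 m/s: v(4) = 2 + (1 − 2)·(4 − 0)/(6 − 0) = 4/3 m/s.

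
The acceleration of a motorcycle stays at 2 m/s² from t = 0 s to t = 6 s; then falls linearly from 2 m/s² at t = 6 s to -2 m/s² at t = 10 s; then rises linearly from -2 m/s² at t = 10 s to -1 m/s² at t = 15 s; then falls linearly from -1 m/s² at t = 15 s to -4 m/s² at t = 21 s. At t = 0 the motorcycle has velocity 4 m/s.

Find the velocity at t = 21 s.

-6.5 m/s

Δv equals the area under the a-t graph; then v = v₀ + Δv.
0–6 s: 2 × 6 = 12 m/s
6–10 s: ½(2 + -2)(4) = 0 m/s
10–15 s: ½(-2 + -1)(5) = -7.5 m/s
15–21 s: ½(-1 + -4)(6) = -15 m/s
Δv = -10.5 m/s, so v(21) = 4 + (-10.5) = -6.5 m/s.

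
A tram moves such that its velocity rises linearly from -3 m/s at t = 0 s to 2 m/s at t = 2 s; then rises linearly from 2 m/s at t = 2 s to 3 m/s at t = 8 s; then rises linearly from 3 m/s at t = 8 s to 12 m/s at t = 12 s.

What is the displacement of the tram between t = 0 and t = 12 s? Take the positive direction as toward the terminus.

Displacement is the signed area under the v-t curve.
0–2 s: ½(-3 + 2)(2) = -1 m
2–8 s: ½(2 + 3)(6) = 15 m
8–12 s: ½(3 + 12)(4) = 30 m
Net displacement = 44 m

44 m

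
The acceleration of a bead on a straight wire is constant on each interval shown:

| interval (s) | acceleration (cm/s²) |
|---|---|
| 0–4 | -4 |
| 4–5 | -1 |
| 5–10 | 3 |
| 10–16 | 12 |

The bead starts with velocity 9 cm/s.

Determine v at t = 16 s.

Δv equals the area under the a-t graph; then v = v₀ + Δv.
0–4 s: -4 × 4 = -16 cm/s
4–5 s: -1 × 1 = -1 cm/s
5–10 s: 3 × 5 = 15 cm/s
10–16 s: 12 × 6 = 72 cm/s
Δv = 70 cm/s, so v(16) = 9 + (70) = 79 cm/s.

79 cm/s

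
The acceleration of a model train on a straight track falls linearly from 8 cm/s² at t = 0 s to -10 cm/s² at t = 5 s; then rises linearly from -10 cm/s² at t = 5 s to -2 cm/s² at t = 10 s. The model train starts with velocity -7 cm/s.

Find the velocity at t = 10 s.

Δv equals the area under the a-t graph; then v = v₀ + Δv.
0–5 s: ½(8 + -10)(5) = -5 cm/s
5–10 s: ½(-10 + -2)(5) = -30 cm/s
Δv = -35 cm/s, so v(10) = -7 + (-35) = -42 cm/s.

-42 cm/s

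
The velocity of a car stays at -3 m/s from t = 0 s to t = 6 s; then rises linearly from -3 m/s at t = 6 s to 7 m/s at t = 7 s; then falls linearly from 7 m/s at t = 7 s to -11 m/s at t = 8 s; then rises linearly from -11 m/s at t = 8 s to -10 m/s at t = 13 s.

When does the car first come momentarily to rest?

t = 6.3 s

v changes sign on 6–7 s (from -3 to 7); the graph is linear there, so v = 0 at t = 6 + (3)·(7 − 6)/(7 − -3) = 6.3 s.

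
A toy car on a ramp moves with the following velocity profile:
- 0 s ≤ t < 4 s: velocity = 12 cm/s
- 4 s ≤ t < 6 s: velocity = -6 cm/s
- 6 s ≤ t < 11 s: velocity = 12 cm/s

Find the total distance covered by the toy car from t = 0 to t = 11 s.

Total distance travelled is ∫|v| dt — sum the magnitudes of each area piece.
0–4 s: |12| × 4 = 48 cm
4–6 s: |-6| × 2 = 12 cm
6–11 s: |12| × 5 = 60 cm
Total distance = 120 cm

120 cm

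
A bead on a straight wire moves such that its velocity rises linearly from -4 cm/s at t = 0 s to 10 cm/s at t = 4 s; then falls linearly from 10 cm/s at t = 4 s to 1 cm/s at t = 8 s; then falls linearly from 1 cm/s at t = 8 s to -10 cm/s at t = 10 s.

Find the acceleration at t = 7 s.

Acceleration is the slope of the v-t graph on 4–8 s: (1 − 10)/(8 − 4) = -2.25 cm/s².

-2.25 cm/s²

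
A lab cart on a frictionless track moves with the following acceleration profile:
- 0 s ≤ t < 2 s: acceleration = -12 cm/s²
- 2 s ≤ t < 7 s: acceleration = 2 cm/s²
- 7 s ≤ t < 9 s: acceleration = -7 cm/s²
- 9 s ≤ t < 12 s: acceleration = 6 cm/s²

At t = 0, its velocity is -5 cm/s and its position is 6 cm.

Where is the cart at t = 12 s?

On each constant-a segment, Δv = aΔt and Δx = v₀Δt + ½aΔt²; chain segment to segment.
0–2 s: v starts -5 cm/s; Δx = -5·2 + ½·-12·2² = -34 cm; v ends -29 cm/s.
2–7 s: v starts -29 cm/s; Δx = -29·5 + ½·2·5² = -120 cm; v ends -19 cm/s.
7–9 s: v starts -19 cm/s; Δx = -19·2 + ½·-7·2² = -52 cm; v ends -33 cm/s.
9–12 s: v starts -33 cm/s; Δx = -33·3 + ½·6·3² = -72 cm; v ends -15 cm/s.
x(12) = 6 + Σ Δx = -272 cm.

-272 cm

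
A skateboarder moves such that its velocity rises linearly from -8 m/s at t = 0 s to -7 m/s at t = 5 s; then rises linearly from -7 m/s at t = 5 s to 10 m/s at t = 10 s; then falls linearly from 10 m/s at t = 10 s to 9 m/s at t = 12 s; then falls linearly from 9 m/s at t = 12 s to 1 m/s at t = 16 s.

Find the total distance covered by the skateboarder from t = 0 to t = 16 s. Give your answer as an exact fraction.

Distance (not displacement) is the total path length: add the absolute areas under v-t.
0–5 s: |½(-8 + -7)(5)| = 37.5 m
5–10 s: v = 0 at t = 120/17 s; triangle areas 245/34 + 250/17 = 745/34 m
10–12 s: |½(10 + 9)(2)| = 19 m
12–16 s: |½(9 + 1)(4)| = 20 m
Total distance = 1673/17 m

1673/17 m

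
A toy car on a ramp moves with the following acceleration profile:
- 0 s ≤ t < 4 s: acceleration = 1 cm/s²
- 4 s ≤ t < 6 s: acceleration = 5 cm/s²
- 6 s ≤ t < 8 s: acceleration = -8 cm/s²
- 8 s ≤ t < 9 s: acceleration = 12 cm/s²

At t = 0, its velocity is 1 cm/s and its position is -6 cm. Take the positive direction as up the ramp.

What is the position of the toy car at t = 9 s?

45 cm

On each constant-a segment, Δv = aΔt and Δx = v₀Δt + ½aΔt²; chain segment to segment.
0–4 s: v starts 1 cm/s; Δx = 1·4 + ½·1·4² = 12 cm; v ends 5 cm/s.
4–6 s: v starts 5 cm/s; Δx = 5·2 + ½·5·2² = 20 cm; v ends 15 cm/s.
6–8 s: v starts 15 cm/s; Δx = 15·2 + ½·-8·2² = 14 cm; v ends -1 cm/s.
8–9 s: v starts -1 cm/s; Δx = -1·1 + ½·12·1² = 5 cm; v ends 11 cm/s.
x(9) = -6 + Σ Δx = 45 cm.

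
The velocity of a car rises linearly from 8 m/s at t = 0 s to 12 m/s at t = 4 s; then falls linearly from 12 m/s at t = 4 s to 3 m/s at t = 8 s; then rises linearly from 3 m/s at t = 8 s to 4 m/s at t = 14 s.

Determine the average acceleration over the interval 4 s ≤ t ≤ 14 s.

Average acceleration = Δv/Δt = (4 − 12)/(14 − 4) = -0.8 m/s².

-0.8 m/s²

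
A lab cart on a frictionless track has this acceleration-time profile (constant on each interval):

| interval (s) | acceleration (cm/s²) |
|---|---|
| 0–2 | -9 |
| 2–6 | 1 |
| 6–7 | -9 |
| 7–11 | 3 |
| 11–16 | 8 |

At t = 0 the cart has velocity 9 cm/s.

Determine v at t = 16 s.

Δv equals the area under the a-t graph; then v = v₀ + Δv.
0–2 s: -9 × 2 = -18 cm/s
2–6 s: 1 × 4 = 4 cm/s
6–7 s: -9 × 1 = -9 cm/s
7–11 s: 3 × 4 = 12 cm/s
11–16 s: 8 × 5 = 40 cm/s
Δv = 29 cm/s, so v(16) = 9 + (29) = 38 cm/s.

38 cm/s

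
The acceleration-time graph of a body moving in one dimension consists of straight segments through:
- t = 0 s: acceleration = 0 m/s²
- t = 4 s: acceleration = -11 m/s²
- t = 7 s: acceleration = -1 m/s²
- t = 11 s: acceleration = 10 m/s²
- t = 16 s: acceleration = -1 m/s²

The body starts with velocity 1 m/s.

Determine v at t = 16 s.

Δv equals the area under the a-t graph; then v = v₀ + Δv.
0–4 s: ½(0 + -11)(4) = -22 m/s
4–7 s: ½(-11 + -1)(3) = -18 m/s
7–11 s: ½(-1 + 10)(4) = 18 m/s
11–16 s: ½(10 + -1)(5) = 22.5 m/s
Δv = 0.5 m/s, so v(16) = 1 + (0.5) = 1.5 m/s.

1.5 m/s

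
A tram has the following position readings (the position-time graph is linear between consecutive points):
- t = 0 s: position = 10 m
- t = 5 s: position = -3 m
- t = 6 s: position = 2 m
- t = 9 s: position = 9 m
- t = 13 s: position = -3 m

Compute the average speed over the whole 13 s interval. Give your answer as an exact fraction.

37/13 m/s

Average speed = (total path length)/(elapsed time); on a piecewise-linear x-t graph the path length is Σ|Δx|.
0–5 s: |Δx| = |-3 − 10| = 13 m
5–6 s: |Δx| = |2 − -3| = 5 m
6–9 s: |Δx| = |9 − 2| = 7 m
9–13 s: |Δx| = |-3 − 9| = 12 m
Total path = 37 m; average speed = 37/13 = 37/13 m/s.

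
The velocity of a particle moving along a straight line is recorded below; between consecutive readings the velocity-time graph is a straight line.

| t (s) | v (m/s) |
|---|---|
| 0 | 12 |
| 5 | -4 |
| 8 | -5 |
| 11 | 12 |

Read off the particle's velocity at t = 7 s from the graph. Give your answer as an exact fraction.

On 5–8 s the graph is linear from -4 to -5 m/s: v(7) = -4 + (-5 − -4)·(7 − 5)/(8 − 5) = -14/3 m/s.

-14/3 m/s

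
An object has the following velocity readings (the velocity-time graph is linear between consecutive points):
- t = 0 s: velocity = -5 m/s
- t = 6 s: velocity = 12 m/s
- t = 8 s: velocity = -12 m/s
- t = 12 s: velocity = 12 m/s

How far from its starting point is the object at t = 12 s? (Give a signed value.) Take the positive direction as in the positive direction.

Net displacement equals the area under the velocity-time graph (areas below the axis count negative).
0–6 s: ½(-5 + 12)(6) = 21 m
6–8 s: ½(12 + -12)(2) = 0 m
8–12 s: ½(-12 + 12)(4) = 0 m
Net displacement = 21 m

21 m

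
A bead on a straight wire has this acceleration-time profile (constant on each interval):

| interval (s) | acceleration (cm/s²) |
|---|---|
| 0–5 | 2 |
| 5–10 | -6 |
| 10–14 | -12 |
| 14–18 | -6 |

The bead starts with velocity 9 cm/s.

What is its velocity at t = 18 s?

Δv equals the area under the a-t graph; then v = v₀ + Δv.
0–5 s: 2 × 5 = 10 cm/s
5–10 s: -6 × 5 = -30 cm/s
10–14 s: -12 × 4 = -48 cm/s
14–18 s: -6 × 4 = -24 cm/s
Δv = -92 cm/s, so v(18) = 9 + (-92) = -83 cm/s.

-83 cm/s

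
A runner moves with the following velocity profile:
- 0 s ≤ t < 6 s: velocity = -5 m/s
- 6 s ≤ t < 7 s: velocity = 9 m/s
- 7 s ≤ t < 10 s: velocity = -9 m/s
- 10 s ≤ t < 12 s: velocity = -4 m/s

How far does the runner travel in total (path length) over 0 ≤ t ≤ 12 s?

74 m

Total distance travelled is ∫|v| dt — sum the magnitudes of each area piece.
0–6 s: |-5| × 6 = 30 m
6–7 s: |9| × 1 = 9 m
7–10 s: |-9| × 3 = 27 m
10–12 s: |-4| × 2 = 8 m
Total distance = 74 m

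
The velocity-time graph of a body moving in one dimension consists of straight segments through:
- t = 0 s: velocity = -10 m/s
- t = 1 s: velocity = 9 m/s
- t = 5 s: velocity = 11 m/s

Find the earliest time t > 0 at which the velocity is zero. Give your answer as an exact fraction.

t = 10/19 s

v changes sign on 0–1 s (from -10 to 9); the graph is linear there, so v = 0 at t = 0 + (10)·(1 − 0)/(9 − -10) = 10/19 s.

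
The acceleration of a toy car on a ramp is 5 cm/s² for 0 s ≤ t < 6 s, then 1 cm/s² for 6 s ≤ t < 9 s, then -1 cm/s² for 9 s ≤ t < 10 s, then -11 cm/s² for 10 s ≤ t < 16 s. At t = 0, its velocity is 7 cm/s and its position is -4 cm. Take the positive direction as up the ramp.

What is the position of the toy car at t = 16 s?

On each constant-a segment, Δv = aΔt and Δx = v₀Δt + ½aΔt²; chain segment to segment.
0–6 s: v starts 7 cm/s; Δx = 7·6 + ½·5·6² = 132 cm; v ends 37 cm/s.
6–9 s: v starts 37 cm/s; Δx = 37·3 + ½·1·3² = 115.5 cm; v ends 40 cm/s.
9–10 s: v starts 40 cm/s; Δx = 40·1 + ½·-1·1² = 39.5 cm; v ends 39 cm/s.
10–16 s: v starts 39 cm/s; Δx = 39·6 + ½·-11·6² = 36 cm; v ends -27 cm/s.
x(16) = -4 + Σ Δx = 319 cm.

319 cm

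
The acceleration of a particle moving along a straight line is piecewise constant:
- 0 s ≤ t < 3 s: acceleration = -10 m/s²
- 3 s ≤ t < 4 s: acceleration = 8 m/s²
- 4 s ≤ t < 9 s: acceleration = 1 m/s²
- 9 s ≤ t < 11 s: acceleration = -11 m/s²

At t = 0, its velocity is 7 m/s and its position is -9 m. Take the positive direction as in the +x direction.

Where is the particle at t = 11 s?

-156.5 m

On each constant-a segment, Δv = aΔt and Δx = v₀Δt + ½aΔt²; chain segment to segment.
0–3 s: v starts 7 m/s; Δx = 7·3 + ½·-10·3² = -24 m; v ends -23 m/s.
3–4 s: v starts -23 m/s; Δx = -23·1 + ½·8·1² = -19 m; v ends -15 m/s.
4–9 s: v starts -15 m/s; Δx = -15·5 + ½·1·5² = -62.5 m; v ends -10 m/s.
9–11 s: v starts -10 m/s; Δx = -10·2 + ½·-11·2² = -42 m; v ends -32 m/s.
x(11) = -9 + Σ Δx = -156.5 m.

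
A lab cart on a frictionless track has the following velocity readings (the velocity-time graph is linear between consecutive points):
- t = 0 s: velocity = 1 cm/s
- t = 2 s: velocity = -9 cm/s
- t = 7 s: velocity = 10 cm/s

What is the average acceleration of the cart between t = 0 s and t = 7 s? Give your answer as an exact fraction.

9/7 cm/s²

Average acceleration = Δv/Δt = (10 − 1)/(7 − 0) = 9/7 cm/s².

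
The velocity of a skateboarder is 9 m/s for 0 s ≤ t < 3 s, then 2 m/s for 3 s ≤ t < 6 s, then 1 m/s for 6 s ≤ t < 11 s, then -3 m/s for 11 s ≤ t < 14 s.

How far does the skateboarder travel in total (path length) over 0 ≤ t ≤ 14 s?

47 m

Distance (not displacement) is the total path length: add the absolute areas under v-t.
0–3 s: |9| × 3 = 27 m
3–6 s: |2| × 3 = 6 m
6–11 s: |1| × 5 = 5 m
11–14 s: |-3| × 3 = 9 m
Total distance = 47 m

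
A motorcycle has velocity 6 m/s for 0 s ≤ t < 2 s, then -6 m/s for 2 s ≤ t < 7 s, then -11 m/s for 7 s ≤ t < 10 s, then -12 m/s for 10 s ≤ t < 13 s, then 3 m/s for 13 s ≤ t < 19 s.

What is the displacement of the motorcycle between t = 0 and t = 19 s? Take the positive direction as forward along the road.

Displacement is the signed area under the v-t curve.
0–2 s: 6 × 2 = 12 m
2–7 s: -6 × 5 = -30 m
7–10 s: -11 × 3 = -33 m
10–13 s: -12 × 3 = -36 m
13–19 s: 3 × 6 = 18 m
Net displacement = -69 m

-69 m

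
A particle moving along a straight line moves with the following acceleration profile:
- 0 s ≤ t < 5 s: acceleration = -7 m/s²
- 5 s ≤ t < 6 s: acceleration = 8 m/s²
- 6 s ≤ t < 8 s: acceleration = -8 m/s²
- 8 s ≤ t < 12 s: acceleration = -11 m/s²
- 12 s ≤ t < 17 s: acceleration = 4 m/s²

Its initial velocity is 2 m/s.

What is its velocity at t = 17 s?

-65 m/s

Δv equals the area under the a-t graph; then v = v₀ + Δv.
0–5 s: -7 × 5 = -35 m/s
5–6 s: 8 × 1 = 8 m/s
6–8 s: -8 × 2 = -16 m/s
8–12 s: -11 × 4 = -44 m/s
12–17 s: 4 × 5 = 20 m/s
Δv = -67 m/s, so v(17) = 2 + (-67) = -65 m/s.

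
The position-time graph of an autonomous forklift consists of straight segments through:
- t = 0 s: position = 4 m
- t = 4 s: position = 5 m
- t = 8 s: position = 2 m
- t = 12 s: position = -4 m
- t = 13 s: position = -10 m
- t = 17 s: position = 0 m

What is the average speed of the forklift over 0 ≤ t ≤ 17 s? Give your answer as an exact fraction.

Average speed = (total path length)/(elapsed time); on a piecewise-linear x-t graph the path length is Σ|Δx|.
0–4 s: |Δx| = |5 − 4| = 1 m
4–8 s: |Δx| = |2 − 5| = 3 m
8–12 s: |Δx| = |-4 − 2| = 6 m
12–13 s: |Δx| = |-10 − -4| = 6 m
13–17 s: |Δx| = |0 − -10| = 10 m
Total path = 26 m; average speed = 26/17 = 26/17 m/s.

26/17 m/s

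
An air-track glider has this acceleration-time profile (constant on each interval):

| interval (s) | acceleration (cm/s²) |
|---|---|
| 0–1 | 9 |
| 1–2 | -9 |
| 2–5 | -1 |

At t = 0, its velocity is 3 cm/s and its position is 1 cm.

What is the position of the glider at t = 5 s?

20.5 cm

On each constant-a segment, Δv = aΔt and Δx = v₀Δt + ½aΔt²; chain segment to segment.
0–1 s: v starts 3 cm/s; Δx = 3·1 + ½·9·1² = 7.5 cm; v ends 12 cm/s.
1–2 s: v starts 12 cm/s; Δx = 12·1 + ½·-9·1² = 7.5 cm; v ends 3 cm/s.
2–5 s: v starts 3 cm/s; Δx = 3·3 + ½·-1·3² = 4.5 cm; v ends 0 cm/s.
x(5) = 1 + Σ Δx = 20.5 cm.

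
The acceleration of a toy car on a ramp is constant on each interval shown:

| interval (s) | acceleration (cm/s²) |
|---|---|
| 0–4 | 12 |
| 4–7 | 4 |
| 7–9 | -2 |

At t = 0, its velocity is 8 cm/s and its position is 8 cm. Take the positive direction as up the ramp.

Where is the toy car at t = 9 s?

On each constant-a segment, Δv = aΔt and Δx = v₀Δt + ½aΔt²; chain segment to segment.
0–4 s: v starts 8 cm/s; Δx = 8·4 + ½·12·4² = 128 cm; v ends 56 cm/s.
4–7 s: v starts 56 cm/s; Δx = 56·3 + ½·4·3² = 186 cm; v ends 68 cm/s.
7–9 s: v starts 68 cm/s; Δx = 68·2 + ½·-2·2² = 132 cm; v ends 64 cm/s.
x(9) = 8 + Σ Δx = 454 cm.

454 cm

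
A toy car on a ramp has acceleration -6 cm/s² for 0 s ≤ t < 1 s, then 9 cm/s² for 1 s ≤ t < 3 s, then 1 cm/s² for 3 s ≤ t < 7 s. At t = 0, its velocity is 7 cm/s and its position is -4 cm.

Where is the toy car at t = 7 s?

On each constant-a segment, Δv = aΔt and Δx = v₀Δt + ½aΔt²; chain segment to segment.
0–1 s: v starts 7 cm/s; Δx = 7·1 + ½·-6·1² = 4 cm; v ends 1 cm/s.
1–3 s: v starts 1 cm/s; Δx = 1·2 + ½·9·2² = 20 cm; v ends 19 cm/s.
3–7 s: v starts 19 cm/s; Δx = 19·4 + ½·1·4² = 84 cm; v ends 23 cm/s.
x(7) = -4 + Σ Δx = 104 cm.

104 cm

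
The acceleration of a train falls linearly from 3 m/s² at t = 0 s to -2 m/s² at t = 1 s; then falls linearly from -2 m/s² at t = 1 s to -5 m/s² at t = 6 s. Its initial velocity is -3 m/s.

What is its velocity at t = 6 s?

Δv equals the area under the a-t graph; then v = v₀ + Δv.
0–1 s: ½(3 + -2)(1) = 0.5 m/s
1–6 s: ½(-2 + -5)(5) = -17.5 m/s
Δv = -17 m/s, so v(6) = -3 + (-17) = -20 m/s.

-20 m/s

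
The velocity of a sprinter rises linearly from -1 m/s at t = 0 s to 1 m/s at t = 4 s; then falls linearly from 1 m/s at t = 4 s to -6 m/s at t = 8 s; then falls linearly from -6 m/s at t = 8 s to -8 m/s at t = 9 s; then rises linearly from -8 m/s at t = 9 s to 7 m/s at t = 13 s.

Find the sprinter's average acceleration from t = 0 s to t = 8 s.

-0.625 m/s²

Average acceleration = Δv/Δt = (-6 − -1)/(8 − 0) = -0.625 m/s².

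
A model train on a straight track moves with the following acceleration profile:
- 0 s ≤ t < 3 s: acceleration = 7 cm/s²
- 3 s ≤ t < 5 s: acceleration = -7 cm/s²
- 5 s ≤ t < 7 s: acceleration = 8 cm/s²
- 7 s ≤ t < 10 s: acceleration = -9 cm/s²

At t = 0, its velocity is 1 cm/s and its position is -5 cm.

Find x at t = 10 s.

On each constant-a segment, Δv = aΔt and Δx = v₀Δt + ½aΔt²; chain segment to segment.
0–3 s: v starts 1 cm/s; Δx = 1·3 + ½·7·3² = 34.5 cm; v ends 22 cm/s.
3–5 s: v starts 22 cm/s; Δx = 22·2 + ½·-7·2² = 30 cm; v ends 8 cm/s.
5–7 s: v starts 8 cm/s; Δx = 8·2 + ½·8·2² = 32 cm; v ends 24 cm/s.
7–10 s: v starts 24 cm/s; Δx = 24·3 + ½·-9·3² = 31.5 cm; v ends -3 cm/s.
x(10) = -5 + Σ Δx = 123 cm.

123 cm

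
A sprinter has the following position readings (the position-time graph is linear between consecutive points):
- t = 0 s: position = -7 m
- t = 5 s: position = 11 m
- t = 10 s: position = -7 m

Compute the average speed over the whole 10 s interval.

3.6 m/s

Average speed = (total path length)/(elapsed time); on a piecewise-linear x-t graph the path length is Σ|Δx|.
0–5 s: |Δx| = |11 − -7| = 18 m
5–10 s: |Δx| = |-7 − 11| = 18 m
Total path = 36 m; average speed = 36/10 = 3.6 m/s.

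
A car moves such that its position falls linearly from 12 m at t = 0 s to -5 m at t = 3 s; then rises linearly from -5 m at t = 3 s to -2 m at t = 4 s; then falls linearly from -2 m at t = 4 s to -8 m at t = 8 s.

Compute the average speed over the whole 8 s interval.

3.25 m/s

Average speed = (total path length)/(elapsed time); on a piecewise-linear x-t graph the path length is Σ|Δx|.
0–3 s: |Δx| = |-5 − 12| = 17 m
3–4 s: |Δx| = |-2 − -5| = 3 m
4–8 s: |Δx| = |-8 − -2| = 6 m
Total path = 26 m; average speed = 26/8 = 3.25 m/s.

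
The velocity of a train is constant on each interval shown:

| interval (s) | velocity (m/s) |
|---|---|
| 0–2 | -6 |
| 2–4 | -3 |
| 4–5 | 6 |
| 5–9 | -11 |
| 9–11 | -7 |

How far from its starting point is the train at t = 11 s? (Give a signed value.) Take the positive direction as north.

-70 m

Net displacement equals the area under the velocity-time graph (areas below the axis count negative).
0–2 s: -6 × 2 = -12 m
2–4 s: -3 × 2 = -6 m
4–5 s: 6 × 1 = 6 m
5–9 s: -11 × 4 = -44 m
9–11 s: -7 × 2 = -14 m
Net displacement = -70 m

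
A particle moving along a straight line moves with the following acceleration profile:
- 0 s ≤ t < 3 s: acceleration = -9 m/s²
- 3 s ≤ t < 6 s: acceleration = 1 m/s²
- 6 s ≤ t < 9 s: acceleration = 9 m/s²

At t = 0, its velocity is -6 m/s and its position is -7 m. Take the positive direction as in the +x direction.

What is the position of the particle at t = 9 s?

-209.5 m

On each constant-a segment, Δv = aΔt and Δx = v₀Δt + ½aΔt²; chain segment to segment.
0–3 s: v starts -6 m/s; Δx = -6·3 + ½·-9·3² = -58.5 m; v ends -33 m/s.
3–6 s: v starts -33 m/s; Δx = -33·3 + ½·1·3² = -94.5 m; v ends -30 m/s.
6–9 s: v starts -30 m/s; Δx = -30·3 + ½·9·3² = -49.5 m; v ends -3 m/s.
x(9) = -7 + Σ Δx = -209.5 m.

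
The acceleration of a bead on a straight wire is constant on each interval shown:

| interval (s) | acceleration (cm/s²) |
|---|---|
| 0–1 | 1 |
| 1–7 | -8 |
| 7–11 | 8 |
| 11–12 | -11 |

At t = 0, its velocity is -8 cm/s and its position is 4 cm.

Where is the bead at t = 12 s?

On each constant-a segment, Δv = aΔt and Δx = v₀Δt + ½aΔt²; chain segment to segment.
0–1 s: v starts -8 cm/s; Δx = -8·1 + ½·1·1² = -7.5 cm; v ends -7 cm/s.
1–7 s: v starts -7 cm/s; Δx = -7·6 + ½·-8·6² = -186 cm; v ends -55 cm/s.
7–11 s: v starts -55 cm/s; Δx = -55·4 + ½·8·4² = -156 cm; v ends -23 cm/s.
11–12 s: v starts -23 cm/s; Δx = -23·1 + ½·-11·1² = -28.5 cm; v ends -34 cm/s.
x(12) = 4 + Σ Δx = -374 cm.

-374 cm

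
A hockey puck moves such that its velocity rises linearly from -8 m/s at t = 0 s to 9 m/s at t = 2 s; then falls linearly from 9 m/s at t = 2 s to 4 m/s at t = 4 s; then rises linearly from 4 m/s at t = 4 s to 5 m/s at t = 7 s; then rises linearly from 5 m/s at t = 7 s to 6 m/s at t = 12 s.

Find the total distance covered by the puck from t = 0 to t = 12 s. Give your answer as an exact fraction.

1063/17 m

Total distance travelled is ∫|v| dt — sum the magnitudes of each area piece.
0–2 s: v = 0 at t = 16/17 s; triangle areas 64/17 + 81/17 = 145/17 m
2–4 s: |½(9 + 4)(2)| = 13 m
4–7 s: |½(4 + 5)(3)| = 13.5 m
7–12 s: |½(5 + 6)(5)| = 27.5 m
Total distance = 1063/17 m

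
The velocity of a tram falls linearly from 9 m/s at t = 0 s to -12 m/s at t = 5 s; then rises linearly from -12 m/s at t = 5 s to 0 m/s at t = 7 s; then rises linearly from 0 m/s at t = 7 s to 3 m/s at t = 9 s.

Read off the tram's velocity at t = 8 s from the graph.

1.5 m/s

On 7–9 s the graph is linear from 0 to 3 m/s: v(8) = 0 + (3 − 0)·(8 − 7)/(9 − 7) = 1.5 m/s.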